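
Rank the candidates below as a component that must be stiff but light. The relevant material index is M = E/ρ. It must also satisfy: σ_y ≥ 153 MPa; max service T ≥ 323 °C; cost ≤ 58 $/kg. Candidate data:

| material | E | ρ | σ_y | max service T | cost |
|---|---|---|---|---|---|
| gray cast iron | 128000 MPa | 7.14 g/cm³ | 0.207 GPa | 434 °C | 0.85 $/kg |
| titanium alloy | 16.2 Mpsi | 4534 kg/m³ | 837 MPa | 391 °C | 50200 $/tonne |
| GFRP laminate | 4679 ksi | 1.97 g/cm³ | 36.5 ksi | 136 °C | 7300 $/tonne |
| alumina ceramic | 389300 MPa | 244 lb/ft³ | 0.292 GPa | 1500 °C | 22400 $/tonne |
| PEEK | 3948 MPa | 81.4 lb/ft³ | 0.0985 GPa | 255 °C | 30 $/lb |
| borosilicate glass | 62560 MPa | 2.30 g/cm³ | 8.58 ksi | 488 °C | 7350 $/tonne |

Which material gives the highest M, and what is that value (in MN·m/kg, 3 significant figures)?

Screen on constraints: σ_y ≥ 153 MPa; max service T ≥ 323 °C; cost ≤ 58 $/kg. Survivors: gray cast iron, titanium alloy, alumina ceramic.
Putting every candidate on a common basis:
  gray cast iron: E = 128.0 GPa, ρ = 7140 kg/m³
  titanium alloy: E = 111.7 GPa, ρ = 4534 kg/m³
  alumina ceramic: E = 389.3 GPa, ρ = 3909 kg/m³
  alumina ceramic: M = 99.6 MN·m/kg
  titanium alloy: M = 24.6 MN·m/kg
  gray cast iron: M = 17.9 MN·m/kg
Alumina ceramic ranks first.

alumina ceramic, M = 99.6 MN·m/kg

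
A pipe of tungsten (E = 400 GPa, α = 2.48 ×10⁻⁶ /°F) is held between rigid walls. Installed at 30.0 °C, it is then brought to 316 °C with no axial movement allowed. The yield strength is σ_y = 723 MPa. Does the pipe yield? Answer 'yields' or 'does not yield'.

α = 2.48×10⁻⁶/°F × 9/5 = 4.46×10⁻⁶/K.
ΔT = 286.0 K. Constrained thermal stress σ = E·α·ΔT = 400.0×10³ MPa × 4.46×10⁻⁶ × 286.0 = 511 MPa (compressive).
Compare to σ_y = 723 MPa: σ < σ_y, so it does not yield.

does not yield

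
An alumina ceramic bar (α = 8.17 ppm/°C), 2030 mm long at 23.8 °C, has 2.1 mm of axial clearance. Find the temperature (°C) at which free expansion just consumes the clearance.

α·L₀·ΔT = 2.1 mm ⇒ ΔT = 2.1 / (8.17×10⁻⁶ × 2030.0) = 126.6 K.
T = 23.8 + 126.6 = 150.4 °C.

150 °C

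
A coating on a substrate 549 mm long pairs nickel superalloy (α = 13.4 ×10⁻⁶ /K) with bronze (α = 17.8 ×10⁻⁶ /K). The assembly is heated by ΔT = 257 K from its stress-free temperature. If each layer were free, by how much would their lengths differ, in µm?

Δα = |13.4 − 17.8|×10⁻⁶/K = 4.40×10⁻⁶/K.
ΔL_mismatch = Δα·L·ΔT = 4.40×10⁻⁶ × 549.0 mm × 257.0 K = 621 µm.

621 µm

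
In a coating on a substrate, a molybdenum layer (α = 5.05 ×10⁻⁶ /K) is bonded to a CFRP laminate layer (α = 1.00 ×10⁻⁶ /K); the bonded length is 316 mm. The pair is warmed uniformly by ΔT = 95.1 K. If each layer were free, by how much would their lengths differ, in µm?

Δα = |5.05 − 1.00|×10⁻⁶/K = 4.05×10⁻⁶/K.
ΔL_mismatch = Δα·L·ΔT = 4.05×10⁻⁶ × 316.0 mm × 95.1 K = 122 µm.

122 µm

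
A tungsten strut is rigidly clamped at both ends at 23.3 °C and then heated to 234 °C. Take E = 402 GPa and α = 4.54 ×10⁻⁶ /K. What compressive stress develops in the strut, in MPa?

ΔT = 210.7 K. Constrained thermal stress σ = E·α·ΔT = 402.0×10³ MPa × 4.54×10⁻⁶ × 210.7 = 385 MPa (compressive).

385 MPa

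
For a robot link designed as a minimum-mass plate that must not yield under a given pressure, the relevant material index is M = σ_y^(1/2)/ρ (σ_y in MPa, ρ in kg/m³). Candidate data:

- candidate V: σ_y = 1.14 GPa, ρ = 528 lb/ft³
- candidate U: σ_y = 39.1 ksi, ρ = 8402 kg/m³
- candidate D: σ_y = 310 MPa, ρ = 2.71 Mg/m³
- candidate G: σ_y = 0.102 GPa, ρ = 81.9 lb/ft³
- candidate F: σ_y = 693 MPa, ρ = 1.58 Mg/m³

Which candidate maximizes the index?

Convert each candidate to consistent units, then evaluate M:
  candidate V: σ_y = 1140 MPa, ρ = 8458 kg/m³
  candidate U: σ_y = 269.6 MPa, ρ = 8402 kg/m³
  candidate D: σ_y = 310.0 MPa, ρ = 2710 kg/m³
  candidate G: σ_y = 102.0 MPa, ρ = 1312 kg/m³
  candidate F: σ_y = 693.0 MPa, ρ = 1580 kg/m³
  candidate F: M = 16.7×10⁻³
  candidate G: M = 7.70×10⁻³
  candidate D: M = 6.50×10⁻³
  candidate V: M = 3.99×10⁻³
  candidate U: M = 1.95×10⁻³
Candidate F ranks first.

candidate F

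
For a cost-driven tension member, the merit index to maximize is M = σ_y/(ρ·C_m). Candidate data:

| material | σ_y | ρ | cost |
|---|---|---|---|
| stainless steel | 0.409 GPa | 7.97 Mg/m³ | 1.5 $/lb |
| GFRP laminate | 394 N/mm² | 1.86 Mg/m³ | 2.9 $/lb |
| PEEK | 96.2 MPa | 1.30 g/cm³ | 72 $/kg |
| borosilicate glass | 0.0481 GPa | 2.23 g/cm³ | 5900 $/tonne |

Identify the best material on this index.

In SI units:
  stainless steel: σ_y = 409.0 MPa, ρ = 7970 kg/m³, cost = 3.307 $/kg
  GFRP laminate: σ_y = 394.0 MPa, ρ = 1860 kg/m³, cost = 6.393 $/kg
  PEEK: σ_y = 96.20 MPa, ρ = 1300 kg/m³, cost = 72.00 $/kg
  borosilicate glass: σ_y = 48.10 MPa, ρ = 2230 kg/m³, cost = 5.900 $/kg
  GFRP laminate: M = 33.1 kN·m per $
  stainless steel: M = 15.5 kN·m per $
  borosilicate glass: M = 3.66 kN·m per $
  PEEK: M = 1.03 kN·m per $
GFRP laminate has the largest M.

GFRP laminate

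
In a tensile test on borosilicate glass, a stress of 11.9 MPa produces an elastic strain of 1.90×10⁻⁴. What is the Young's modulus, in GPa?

62.6 GPa

E = σ/ε = 11.9 MPa / 1.90×10⁻⁴ = 62630 MPa = 62.6 GPa.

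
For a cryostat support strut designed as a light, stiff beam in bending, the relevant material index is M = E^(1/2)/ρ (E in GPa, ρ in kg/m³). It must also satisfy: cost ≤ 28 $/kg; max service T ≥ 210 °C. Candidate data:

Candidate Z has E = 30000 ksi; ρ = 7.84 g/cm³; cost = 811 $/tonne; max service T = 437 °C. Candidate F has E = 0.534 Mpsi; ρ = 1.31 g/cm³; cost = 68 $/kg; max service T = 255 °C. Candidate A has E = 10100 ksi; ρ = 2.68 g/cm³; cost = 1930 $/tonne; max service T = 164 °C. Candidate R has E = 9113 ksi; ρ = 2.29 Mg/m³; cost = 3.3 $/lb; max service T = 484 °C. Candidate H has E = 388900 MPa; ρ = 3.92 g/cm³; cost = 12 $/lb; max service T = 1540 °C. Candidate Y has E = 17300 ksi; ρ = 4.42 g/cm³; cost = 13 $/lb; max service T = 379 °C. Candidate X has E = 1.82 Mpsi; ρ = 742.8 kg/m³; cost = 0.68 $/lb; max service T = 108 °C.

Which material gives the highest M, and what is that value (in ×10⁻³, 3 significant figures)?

candidate H, M = 5.03×10⁻³

Screen on constraints: cost ≤ 28 $/kg; max service T ≥ 210 °C. Survivors: candidate Z, candidate R, candidate H.
In SI units:
  candidate Z: E = 206.8 GPa, ρ = 7840 kg/m³
  candidate R: E = 62.83 GPa, ρ = 2290 kg/m³
  candidate H: E = 388.9 GPa, ρ = 3920 kg/m³
  candidate H: M = 5.03×10⁻³
  candidate R: M = 3.46×10⁻³
  candidate Z: M = 1.83×10⁻³
Candidate H has the largest M.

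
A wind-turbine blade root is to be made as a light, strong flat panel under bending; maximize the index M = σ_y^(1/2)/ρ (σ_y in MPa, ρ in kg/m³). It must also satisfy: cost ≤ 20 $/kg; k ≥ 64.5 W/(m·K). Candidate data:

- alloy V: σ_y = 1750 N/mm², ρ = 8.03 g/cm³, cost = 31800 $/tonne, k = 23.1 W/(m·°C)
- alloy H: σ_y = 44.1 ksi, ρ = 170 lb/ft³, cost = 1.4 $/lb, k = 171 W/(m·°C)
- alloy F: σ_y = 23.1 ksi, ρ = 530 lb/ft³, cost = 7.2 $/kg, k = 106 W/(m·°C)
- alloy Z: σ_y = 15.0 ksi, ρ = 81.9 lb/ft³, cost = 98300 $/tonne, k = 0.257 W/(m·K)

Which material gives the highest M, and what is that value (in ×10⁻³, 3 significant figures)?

Screen on constraints: cost ≤ 20 $/kg; k ≥ 64.5 W/(m·K). Survivors: alloy H, alloy F.
Putting every candidate on a common basis:
  alloy H: σ_y = 304.1 MPa, ρ = 2723 kg/m³
  alloy F: σ_y = 159.3 MPa, ρ = 8490 kg/m³
  alloy H: M = 6.40×10⁻³
  alloy F: M = 1.49×10⁻³
Alloy H has the largest M.

alloy H, M = 6.40×10⁻³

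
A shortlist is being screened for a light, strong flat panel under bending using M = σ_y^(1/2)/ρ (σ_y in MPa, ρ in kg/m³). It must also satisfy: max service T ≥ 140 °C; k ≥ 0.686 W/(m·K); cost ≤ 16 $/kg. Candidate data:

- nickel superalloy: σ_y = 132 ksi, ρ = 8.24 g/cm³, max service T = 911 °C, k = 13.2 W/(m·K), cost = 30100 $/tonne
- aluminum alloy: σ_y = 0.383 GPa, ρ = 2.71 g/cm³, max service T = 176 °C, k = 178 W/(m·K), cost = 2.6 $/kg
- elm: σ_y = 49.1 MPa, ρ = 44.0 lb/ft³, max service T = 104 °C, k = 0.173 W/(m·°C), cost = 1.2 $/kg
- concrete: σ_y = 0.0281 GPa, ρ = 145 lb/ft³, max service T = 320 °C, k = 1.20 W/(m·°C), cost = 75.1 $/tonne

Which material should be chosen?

Screen on constraints: max service T ≥ 140 °C; k ≥ 0.686 W/(m·K); cost ≤ 16 $/kg. Survivors: aluminum alloy, concrete.
After converting to SI:
  aluminum alloy: σ_y = 383.0 MPa, ρ = 2710 kg/m³
  concrete: σ_y = 28.10 MPa, ρ = 2323 kg/m³
  aluminum alloy: M = 7.22×10⁻³
  concrete: M = 2.28×10⁻³
Aluminum alloy ranks first.

aluminum alloy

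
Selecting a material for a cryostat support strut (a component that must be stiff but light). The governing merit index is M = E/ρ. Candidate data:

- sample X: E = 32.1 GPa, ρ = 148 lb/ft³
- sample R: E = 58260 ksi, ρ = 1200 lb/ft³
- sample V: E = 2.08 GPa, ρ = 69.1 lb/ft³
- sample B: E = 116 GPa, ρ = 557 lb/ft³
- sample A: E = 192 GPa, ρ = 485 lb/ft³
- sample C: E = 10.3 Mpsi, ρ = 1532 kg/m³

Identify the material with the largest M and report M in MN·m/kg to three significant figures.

Convert each candidate to consistent units, then evaluate M:
  sample X: E = 32.10 GPa, ρ = 2371 kg/m³
  sample R: E = 401.7 GPa, ρ = 19220 kg/m³
  sample V: E = 2.080 GPa, ρ = 1107 kg/m³
  sample B: E = 116.0 GPa, ρ = 8922 kg/m³
  sample A: E = 192.0 GPa, ρ = 7769 kg/m³
  sample C: E = 71.02 GPa, ρ = 1532 kg/m³
  sample C: M = 46.4 MN·m/kg
  sample A: M = 24.7 MN·m/kg
  sample R: M = 20.9 MN·m/kg
  sample X: M = 13.5 MN·m/kg
  sample B: M = 13.0 MN·m/kg
  sample V: M = 1.88 MN·m/kg
Sample C has the largest M.

sample C, M = 46.4 MN·m/kg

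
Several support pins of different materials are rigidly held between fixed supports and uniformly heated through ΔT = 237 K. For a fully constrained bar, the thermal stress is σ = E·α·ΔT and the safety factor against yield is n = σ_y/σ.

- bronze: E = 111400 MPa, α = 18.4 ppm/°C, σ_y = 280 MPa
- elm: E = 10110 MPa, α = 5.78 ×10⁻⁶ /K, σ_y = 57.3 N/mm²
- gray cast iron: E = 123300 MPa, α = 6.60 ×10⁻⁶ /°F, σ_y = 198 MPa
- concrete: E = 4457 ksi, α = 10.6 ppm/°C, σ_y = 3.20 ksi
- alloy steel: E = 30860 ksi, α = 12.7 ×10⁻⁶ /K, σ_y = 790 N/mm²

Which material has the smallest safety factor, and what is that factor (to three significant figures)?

Converting E to GPa, α to ×10⁻⁶/K, σ_y to MPa, then σ and n for each:
  bronze: E = 111.4, α = 18.4, σ_y = 280.0 → σ = 486 MPa, n = 0.576
  elm: E = 10.11, α = 5.78, σ_y = 57.30 → σ = 13.8 MPa, n = 4.14
  gray cast iron: E = 123.3, α = 11.9, σ_y = 198.0 → σ = 347 MPa, n = 0.570
  concrete: E = 30.73, α = 10.6, σ_y = 22.06 → σ = 77.2 MPa, n = 0.286
  alloy steel: E = 212.8, α = 12.7, σ_y = 790.0 → σ = 640 MPa, n = 1.23
The minimum is concrete at n = 0.286.

concrete, n = 0.286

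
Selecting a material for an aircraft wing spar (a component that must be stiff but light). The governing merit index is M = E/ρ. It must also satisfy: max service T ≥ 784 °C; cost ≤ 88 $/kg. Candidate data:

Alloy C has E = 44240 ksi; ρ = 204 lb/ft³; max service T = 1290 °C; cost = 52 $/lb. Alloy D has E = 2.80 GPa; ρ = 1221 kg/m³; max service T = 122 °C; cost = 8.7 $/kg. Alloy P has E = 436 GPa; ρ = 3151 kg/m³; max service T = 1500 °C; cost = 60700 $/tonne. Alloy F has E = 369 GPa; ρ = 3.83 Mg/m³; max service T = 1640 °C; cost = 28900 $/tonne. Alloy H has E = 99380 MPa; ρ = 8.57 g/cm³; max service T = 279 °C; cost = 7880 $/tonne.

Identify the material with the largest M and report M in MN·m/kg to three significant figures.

alloy P, M = 138 MN·m/kg

Screen on constraints: max service T ≥ 784 °C; cost ≤ 88 $/kg. Survivors: alloy P, alloy F.
After converting to SI:
  alloy P: E = 436.0 GPa, ρ = 3151 kg/m³
  alloy F: E = 369.0 GPa, ρ = 3830 kg/m³
  alloy P: M = 138 MN·m/kg
  alloy F: M = 96.3 MN·m/kg
Alloy P ranks first.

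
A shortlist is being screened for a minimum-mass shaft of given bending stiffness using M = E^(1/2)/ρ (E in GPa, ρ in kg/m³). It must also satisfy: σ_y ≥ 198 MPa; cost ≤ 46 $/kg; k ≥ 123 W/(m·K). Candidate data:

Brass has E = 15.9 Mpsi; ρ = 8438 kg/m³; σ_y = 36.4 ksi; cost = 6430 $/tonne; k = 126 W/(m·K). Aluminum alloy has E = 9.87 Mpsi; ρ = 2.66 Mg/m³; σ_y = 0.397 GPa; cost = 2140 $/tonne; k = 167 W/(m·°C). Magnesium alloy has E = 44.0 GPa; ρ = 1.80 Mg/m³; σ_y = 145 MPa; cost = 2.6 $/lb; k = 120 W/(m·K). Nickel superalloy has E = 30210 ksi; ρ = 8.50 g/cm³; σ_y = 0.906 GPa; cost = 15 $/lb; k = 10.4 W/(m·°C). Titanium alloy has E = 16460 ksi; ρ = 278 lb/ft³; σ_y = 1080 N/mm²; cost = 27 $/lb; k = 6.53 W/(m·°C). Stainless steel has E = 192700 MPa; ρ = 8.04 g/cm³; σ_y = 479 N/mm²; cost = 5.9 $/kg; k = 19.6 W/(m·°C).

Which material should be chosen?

aluminum alloy

Screen on constraints: σ_y ≥ 198 MPa; cost ≤ 46 $/kg; k ≥ 123 W/(m·K). Survivors: brass, aluminum alloy.
In SI units:
  brass: E = 109.6 GPa, ρ = 8438 kg/m³
  aluminum alloy: E = 68.05 GPa, ρ = 2660 kg/m³
  aluminum alloy: M = 3.10×10⁻³
  brass: M = 1.24×10⁻³
Aluminum alloy has the largest M.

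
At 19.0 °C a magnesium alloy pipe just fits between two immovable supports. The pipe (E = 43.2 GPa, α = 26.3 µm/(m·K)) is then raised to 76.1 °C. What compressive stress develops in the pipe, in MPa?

ΔT = 57.10 K. Constrained thermal stress σ = E·α·ΔT = 43.20×10³ MPa × 26.3×10⁻⁶ × 57.10 = 64.9 MPa (compressive).

64.9 MPa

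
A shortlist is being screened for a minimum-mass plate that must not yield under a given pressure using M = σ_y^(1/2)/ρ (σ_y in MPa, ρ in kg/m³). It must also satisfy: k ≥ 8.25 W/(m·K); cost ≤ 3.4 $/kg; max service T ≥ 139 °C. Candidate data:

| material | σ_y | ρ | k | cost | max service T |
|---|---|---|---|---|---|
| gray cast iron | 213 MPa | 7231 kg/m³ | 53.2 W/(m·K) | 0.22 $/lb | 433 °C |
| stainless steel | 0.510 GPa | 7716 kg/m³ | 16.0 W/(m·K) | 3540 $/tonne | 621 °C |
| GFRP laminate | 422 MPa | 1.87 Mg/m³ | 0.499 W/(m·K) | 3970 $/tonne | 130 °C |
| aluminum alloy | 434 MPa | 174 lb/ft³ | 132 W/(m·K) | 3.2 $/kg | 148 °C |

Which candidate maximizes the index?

Screen on constraints: k ≥ 8.25 W/(m·K); cost ≤ 3.4 $/kg; max service T ≥ 139 °C. Survivors: gray cast iron, aluminum alloy.
Normalizing units and computing the index:
  gray cast iron: σ_y = 213.0 MPa, ρ = 7231 kg/m³
  aluminum alloy: σ_y = 434.0 MPa, ρ = 2787 kg/m³
  aluminum alloy: M = 7.47×10⁻³
  gray cast iron: M = 2.02×10⁻³
Aluminum alloy ranks first.

aluminum alloy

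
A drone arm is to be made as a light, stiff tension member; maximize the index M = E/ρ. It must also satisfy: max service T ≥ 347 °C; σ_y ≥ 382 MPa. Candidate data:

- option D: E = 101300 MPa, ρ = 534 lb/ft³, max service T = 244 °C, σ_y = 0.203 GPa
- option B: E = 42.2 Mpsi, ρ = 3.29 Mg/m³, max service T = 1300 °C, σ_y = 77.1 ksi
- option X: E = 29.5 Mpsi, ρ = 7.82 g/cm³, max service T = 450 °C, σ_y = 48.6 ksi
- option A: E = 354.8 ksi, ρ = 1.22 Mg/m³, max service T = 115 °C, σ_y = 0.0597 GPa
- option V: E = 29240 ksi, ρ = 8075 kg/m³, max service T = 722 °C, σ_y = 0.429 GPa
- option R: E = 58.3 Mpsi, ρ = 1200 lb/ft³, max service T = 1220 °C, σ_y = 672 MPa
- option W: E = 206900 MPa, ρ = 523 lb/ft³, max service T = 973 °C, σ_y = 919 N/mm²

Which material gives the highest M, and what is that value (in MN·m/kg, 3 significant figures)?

option B, M = 88.4 MN·m/kg

Screen on constraints: max service T ≥ 347 °C; σ_y ≥ 382 MPa. Survivors: option B, option V, option R, option W.
After converting to SI:
  option B: E = 291.0 GPa, ρ = 3290 kg/m³
  option V: E = 201.6 GPa, ρ = 8075 kg/m³
  option R: E = 402.0 GPa, ρ = 19220 kg/m³
  option W: E = 206.9 GPa, ρ = 8378 kg/m³
  option B: M = 88.4 MN·m/kg
  option V: M = 25.0 MN·m/kg
  option W: M = 24.7 MN·m/kg
  option R: M = 20.9 MN·m/kg
Highest index: option B.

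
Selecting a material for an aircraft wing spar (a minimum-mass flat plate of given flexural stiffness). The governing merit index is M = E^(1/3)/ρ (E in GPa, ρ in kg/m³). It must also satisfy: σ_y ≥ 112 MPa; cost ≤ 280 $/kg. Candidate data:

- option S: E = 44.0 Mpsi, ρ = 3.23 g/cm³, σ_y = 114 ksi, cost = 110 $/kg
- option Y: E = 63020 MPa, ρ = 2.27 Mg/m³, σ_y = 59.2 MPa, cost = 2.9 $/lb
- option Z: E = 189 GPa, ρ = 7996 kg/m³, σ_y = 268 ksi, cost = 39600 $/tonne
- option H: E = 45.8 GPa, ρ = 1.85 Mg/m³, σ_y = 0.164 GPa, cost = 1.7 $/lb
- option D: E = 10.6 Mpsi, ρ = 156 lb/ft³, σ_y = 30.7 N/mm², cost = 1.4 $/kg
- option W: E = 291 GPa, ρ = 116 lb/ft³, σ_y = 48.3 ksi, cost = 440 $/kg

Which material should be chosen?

option S

Screen on constraints: σ_y ≥ 112 MPa; cost ≤ 280 $/kg. Survivors: option S, option Z, option H.
In SI units:
  option S: E = 303.4 GPa, ρ = 3230 kg/m³
  option Z: E = 189.0 GPa, ρ = 7996 kg/m³
  option H: E = 45.80 GPa, ρ = 1850 kg/m³
  option S: M = 2.08×10⁻³
  option H: M = 1.93×10⁻³
  option Z: M = 0.718×10⁻³
Highest index: option S.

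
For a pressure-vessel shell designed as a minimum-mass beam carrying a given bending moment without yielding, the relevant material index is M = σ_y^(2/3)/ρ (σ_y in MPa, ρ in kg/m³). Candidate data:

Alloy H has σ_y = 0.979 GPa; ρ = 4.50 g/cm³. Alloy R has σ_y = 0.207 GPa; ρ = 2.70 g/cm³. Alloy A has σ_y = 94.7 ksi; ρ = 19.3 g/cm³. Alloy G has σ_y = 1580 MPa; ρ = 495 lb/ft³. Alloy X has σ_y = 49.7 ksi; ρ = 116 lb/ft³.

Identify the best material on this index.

In SI units:
  alloy H: σ_y = 979.0 MPa, ρ = 4500 kg/m³
  alloy R: σ_y = 207.0 MPa, ρ = 2700 kg/m³
  alloy A: σ_y = 652.9 MPa, ρ = 19300 kg/m³
  alloy G: σ_y = 1580 MPa, ρ = 7929 kg/m³
  alloy X: σ_y = 342.7 MPa, ρ = 1858 kg/m³
  alloy X: M = 26.4×10⁻³
  alloy H: M = 21.9×10⁻³
  alloy G: M = 17.1×10⁻³
  alloy R: M = 13.0×10⁻³
  alloy A: M = 3.90×10⁻³
The maximum is for alloy X.

alloy X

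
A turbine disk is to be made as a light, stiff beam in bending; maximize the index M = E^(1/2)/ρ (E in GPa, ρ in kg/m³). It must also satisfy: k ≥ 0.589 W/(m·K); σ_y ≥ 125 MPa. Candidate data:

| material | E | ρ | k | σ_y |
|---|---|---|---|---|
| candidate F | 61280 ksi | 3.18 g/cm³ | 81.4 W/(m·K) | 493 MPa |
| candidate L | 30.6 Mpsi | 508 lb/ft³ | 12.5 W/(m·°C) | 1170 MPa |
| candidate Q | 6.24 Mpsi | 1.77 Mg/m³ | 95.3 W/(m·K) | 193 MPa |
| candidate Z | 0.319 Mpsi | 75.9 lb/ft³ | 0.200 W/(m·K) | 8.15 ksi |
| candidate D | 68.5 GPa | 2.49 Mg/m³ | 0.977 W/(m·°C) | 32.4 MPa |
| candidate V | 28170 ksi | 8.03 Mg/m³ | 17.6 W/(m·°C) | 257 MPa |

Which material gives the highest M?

Screen on constraints: k ≥ 0.589 W/(m·K); σ_y ≥ 125 MPa. Survivors: candidate F, candidate L, candidate Q, candidate V.
Putting every candidate on a common basis:
  candidate F: E = 422.5 GPa, ρ = 3180 kg/m³
  candidate L: E = 211.0 GPa, ρ = 8137 kg/m³
  candidate Q: E = 43.02 GPa, ρ = 1770 kg/m³
  candidate V: E = 194.2 GPa, ρ = 8030 kg/m³
  candidate F: M = 6.46×10⁻³
  candidate Q: M = 3.71×10⁻³
  candidate L: M = 1.78×10⁻³
  candidate V: M = 1.74×10⁻³
The maximum is for candidate F.

candidate F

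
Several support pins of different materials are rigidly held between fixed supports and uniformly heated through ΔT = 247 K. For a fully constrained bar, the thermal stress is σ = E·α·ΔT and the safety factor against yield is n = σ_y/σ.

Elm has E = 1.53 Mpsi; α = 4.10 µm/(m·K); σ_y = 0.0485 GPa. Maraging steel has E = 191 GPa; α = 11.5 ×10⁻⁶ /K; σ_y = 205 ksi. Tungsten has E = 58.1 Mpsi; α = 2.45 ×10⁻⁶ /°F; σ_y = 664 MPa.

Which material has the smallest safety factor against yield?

tungsten

Per material, after unit conversion:
  elm: E = 10.55, α = 4.10, σ_y = 48.50 → σ = 10.7 MPa, n = 4.54
  maraging steel: E = 191.0, α = 11.5, σ_y = 1413 → σ = 543 MPa, n = 2.61
  tungsten: E = 400.6, α = 4.41, σ_y = 664.0 → σ = 436 MPa, n = 1.52
Tungsten has the lowest safety factor, n = 1.52.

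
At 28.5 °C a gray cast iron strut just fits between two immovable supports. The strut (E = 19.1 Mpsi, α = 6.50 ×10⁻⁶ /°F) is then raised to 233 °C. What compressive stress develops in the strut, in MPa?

E = 19.1 Mpsi = 131.7 GPa.
α = 6.50×10⁻⁶/°F × 9/5 = 11.7×10⁻⁶/K.
ΔT = 204.5 K. Constrained thermal stress σ = E·α·ΔT = 131.7×10³ MPa × 11.7×10⁻⁶ × 204.5 = 315 MPa (compressive).

315 MPa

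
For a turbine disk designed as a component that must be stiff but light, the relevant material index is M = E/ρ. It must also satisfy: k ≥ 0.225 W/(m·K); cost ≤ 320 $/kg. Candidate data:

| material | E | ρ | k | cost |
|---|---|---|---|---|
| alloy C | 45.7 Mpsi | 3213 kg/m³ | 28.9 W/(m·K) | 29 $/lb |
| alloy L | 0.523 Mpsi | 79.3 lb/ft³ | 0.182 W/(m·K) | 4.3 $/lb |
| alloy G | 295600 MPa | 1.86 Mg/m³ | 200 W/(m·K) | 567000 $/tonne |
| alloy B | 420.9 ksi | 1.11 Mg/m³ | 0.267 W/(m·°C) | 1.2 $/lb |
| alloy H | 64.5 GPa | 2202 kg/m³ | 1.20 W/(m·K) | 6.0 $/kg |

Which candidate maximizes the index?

alloy C

Screen on constraints: k ≥ 0.225 W/(m·K); cost ≤ 320 $/kg. Survivors: alloy C, alloy B, alloy H.
Normalizing units and computing the index:
  alloy C: E = 315.1 GPa, ρ = 3213 kg/m³
  alloy B: E = 2.902 GPa, ρ = 1110 kg/m³
  alloy H: E = 64.50 GPa, ρ = 2202 kg/m³
  alloy C: M = 98.1 MN·m/kg
  alloy H: M = 29.3 MN·m/kg
  alloy B: M = 2.61 MN·m/kg
Alloy C ranks first.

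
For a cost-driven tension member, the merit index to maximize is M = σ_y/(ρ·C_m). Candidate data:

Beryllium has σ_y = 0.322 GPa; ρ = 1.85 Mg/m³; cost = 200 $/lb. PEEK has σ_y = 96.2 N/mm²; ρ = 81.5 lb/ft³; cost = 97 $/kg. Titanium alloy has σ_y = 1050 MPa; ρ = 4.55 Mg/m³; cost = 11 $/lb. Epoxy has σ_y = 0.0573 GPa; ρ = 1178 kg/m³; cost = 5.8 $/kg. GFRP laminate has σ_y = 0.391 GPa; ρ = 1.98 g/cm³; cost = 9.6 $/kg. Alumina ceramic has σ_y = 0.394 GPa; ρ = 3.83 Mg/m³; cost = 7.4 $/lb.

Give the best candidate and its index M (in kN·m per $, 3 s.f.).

GFRP laminate, M = 20.6 kN·m per $

Normalizing units and computing the index:
  beryllium: σ_y = 322.0 MPa, ρ = 1850 kg/m³, cost = 440.9 $/kg
  PEEK: σ_y = 96.20 MPa, ρ = 1306 kg/m³, cost = 97.00 $/kg
  titanium alloy: σ_y = 1050 MPa, ρ = 4550 kg/m³, cost = 24.25 $/kg
  epoxy: σ_y = 57.30 MPa, ρ = 1178 kg/m³, cost = 5.800 $/kg
  GFRP laminate: σ_y = 391.0 MPa, ρ = 1980 kg/m³, cost = 9.600 $/kg
  alumina ceramic: σ_y = 394.0 MPa, ρ = 3830 kg/m³, cost = 16.31 $/kg
  GFRP laminate: M = 20.6 kN·m per $
  titanium alloy: M = 9.52 kN·m per $
  epoxy: M = 8.39 kN·m per $
  alumina ceramic: M = 6.31 kN·m per $
  PEEK: M = 0.760 kN·m per $
  beryllium: M = 0.395 kN·m per $
Highest index: GFRP laminate.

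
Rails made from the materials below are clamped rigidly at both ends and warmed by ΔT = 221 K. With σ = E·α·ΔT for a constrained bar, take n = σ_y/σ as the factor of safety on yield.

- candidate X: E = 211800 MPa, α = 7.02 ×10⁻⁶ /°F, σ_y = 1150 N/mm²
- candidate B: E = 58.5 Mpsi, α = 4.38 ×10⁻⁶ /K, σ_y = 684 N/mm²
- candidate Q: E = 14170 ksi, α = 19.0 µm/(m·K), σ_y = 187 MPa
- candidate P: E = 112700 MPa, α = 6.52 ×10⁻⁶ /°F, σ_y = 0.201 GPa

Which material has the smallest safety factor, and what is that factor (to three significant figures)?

Per material, after unit conversion:
  candidate X: E = 211.8, α = 12.6, σ_y = 1150 → σ = 591 MPa, n = 1.94
  candidate B: E = 403.3, α = 4.38, σ_y = 684.0 → σ = 390 MPa, n = 1.75
  candidate Q: E = 97.70, α = 19.0, σ_y = 187.0 → σ = 410 MPa, n = 0.456
  candidate P: E = 112.7, α = 11.7, σ_y = 201.0 → σ = 292 MPa, n = 0.688
Candidate Q has the lowest safety factor, n = 0.456.

candidate Q, n = 0.456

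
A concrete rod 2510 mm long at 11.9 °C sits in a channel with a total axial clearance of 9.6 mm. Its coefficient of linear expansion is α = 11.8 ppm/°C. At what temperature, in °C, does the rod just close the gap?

336 °C

α·L₀·ΔT = 9.6 mm ⇒ ΔT = 9.6 / (11.8×10⁻⁶ × 2510.0) = 324.1 K.
T = 11.9 + 324.1 = 336.0 °C.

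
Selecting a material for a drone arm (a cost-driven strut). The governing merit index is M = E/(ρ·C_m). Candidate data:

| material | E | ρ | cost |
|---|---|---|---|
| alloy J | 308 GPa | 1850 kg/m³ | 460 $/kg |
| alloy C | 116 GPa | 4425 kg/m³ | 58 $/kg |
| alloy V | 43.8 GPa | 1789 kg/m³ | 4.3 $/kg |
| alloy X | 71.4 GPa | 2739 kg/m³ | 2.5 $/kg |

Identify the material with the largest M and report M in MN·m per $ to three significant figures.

Evaluate M for each candidate:
  alloy X: M = 10.4 MN·m per $
  alloy V: M = 5.69 MN·m per $
  alloy C: M = 0.452 MN·m per $
  alloy J: M = 0.362 MN·m per $
Alloy X ranks first.

alloy X, M = 10.4 MN·m per $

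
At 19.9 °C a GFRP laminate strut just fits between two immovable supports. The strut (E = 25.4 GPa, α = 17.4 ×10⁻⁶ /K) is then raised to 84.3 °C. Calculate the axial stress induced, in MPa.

ΔT = 64.40 K. Constrained thermal stress σ = E·α·ΔT = 25.40×10³ MPa × 17.4×10⁻⁶ × 64.40 = 28.5 MPa (compressive).

28.5 MPa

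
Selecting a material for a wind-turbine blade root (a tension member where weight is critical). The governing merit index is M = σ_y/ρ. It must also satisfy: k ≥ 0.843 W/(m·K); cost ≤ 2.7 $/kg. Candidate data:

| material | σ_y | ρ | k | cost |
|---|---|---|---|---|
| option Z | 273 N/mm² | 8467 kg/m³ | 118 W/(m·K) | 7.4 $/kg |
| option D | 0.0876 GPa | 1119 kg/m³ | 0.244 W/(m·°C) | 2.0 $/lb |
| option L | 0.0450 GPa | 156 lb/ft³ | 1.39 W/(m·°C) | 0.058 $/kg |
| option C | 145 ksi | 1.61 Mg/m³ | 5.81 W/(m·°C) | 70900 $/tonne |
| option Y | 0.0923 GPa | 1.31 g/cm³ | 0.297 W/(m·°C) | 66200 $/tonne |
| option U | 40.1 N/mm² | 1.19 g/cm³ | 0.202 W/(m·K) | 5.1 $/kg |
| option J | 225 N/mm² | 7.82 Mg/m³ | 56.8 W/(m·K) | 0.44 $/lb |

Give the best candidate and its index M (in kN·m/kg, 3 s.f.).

option J, M = 28.8 kN·m/kg

Screen on constraints: k ≥ 0.843 W/(m·K); cost ≤ 2.7 $/kg. Survivors: option L, option J.
Putting every candidate on a common basis:
  option L: σ_y = 45.00 MPa, ρ = 2499 kg/m³
  option J: σ_y = 225.0 MPa, ρ = 7820 kg/m³
  option J: M = 28.8 kN·m/kg
  option L: M = 18.0 kN·m/kg
Highest index: option J.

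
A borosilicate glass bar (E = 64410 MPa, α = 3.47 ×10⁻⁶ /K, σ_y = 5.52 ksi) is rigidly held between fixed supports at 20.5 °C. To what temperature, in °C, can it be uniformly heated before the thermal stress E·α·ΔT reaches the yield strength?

E = 64410 MPa = 64.41 GPa.
σ_y = 5.52 ksi = 38.06 MPa.
E·α·ΔT = 38.06 MPa ⇒ ΔT = 38.06 / (64.41×10³ × 3.47×10⁻⁶) = 170.3 K.
T = 20.5 + 170.3 = 190.8 °C.

191 °C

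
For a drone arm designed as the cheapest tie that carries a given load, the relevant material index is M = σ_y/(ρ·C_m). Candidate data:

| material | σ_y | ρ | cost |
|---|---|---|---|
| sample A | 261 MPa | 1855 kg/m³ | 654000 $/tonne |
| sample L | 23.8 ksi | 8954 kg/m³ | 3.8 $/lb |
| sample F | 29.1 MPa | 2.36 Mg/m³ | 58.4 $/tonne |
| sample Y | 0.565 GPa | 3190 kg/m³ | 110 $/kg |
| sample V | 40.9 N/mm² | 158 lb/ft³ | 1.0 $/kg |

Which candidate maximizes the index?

sample F

After converting to SI:
  sample A: σ_y = 261.0 MPa, ρ = 1855 kg/m³, cost = 654.0 $/kg
  sample L: σ_y = 164.1 MPa, ρ = 8954 kg/m³, cost = 8.377 $/kg
  sample F: σ_y = 29.10 MPa, ρ = 2360 kg/m³, cost = 0.05840 $/kg
  sample Y: σ_y = 565.0 MPa, ρ = 3190 kg/m³, cost = 110.0 $/kg
  sample V: σ_y = 40.90 MPa, ρ = 2531 kg/m³, cost = 1.000 $/kg
  sample F: M = 211 kN·m per $
  sample V: M = 16.2 kN·m per $
  sample L: M = 2.19 kN·m per $
  sample Y: M = 1.61 kN·m per $
  sample A: M = 0.215 kN·m per $
The maximum is for sample F.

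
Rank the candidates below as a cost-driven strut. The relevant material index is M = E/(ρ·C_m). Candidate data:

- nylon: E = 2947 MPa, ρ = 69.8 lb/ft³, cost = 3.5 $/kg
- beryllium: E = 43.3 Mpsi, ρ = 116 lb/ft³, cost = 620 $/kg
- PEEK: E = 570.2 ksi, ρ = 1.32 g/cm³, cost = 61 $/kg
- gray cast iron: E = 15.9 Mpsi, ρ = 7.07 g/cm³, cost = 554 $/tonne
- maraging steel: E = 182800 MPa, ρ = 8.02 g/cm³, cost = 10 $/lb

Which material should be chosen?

Putting every candidate on a common basis:
  nylon: E = 2.947 GPa, ρ = 1118 kg/m³, cost = 3.500 $/kg
  beryllium: E = 298.5 GPa, ρ = 1858 kg/m³, cost = 620.0 $/kg
  PEEK: E = 3.931 GPa, ρ = 1320 kg/m³, cost = 61.00 $/kg
  gray cast iron: E = 109.6 GPa, ρ = 7070 kg/m³, cost = 0.5540 $/kg
  maraging steel: E = 182.8 GPa, ρ = 8020 kg/m³, cost = 22.05 $/kg
  gray cast iron: M = 28.0 MN·m per $
  maraging steel: M = 1.03 MN·m per $
  nylon: M = 0.753 MN·m per $
  beryllium: M = 0.259 MN·m per $
  PEEK: M = 0.0488 MN·m per $
The maximum is for gray cast iron.

gray cast iron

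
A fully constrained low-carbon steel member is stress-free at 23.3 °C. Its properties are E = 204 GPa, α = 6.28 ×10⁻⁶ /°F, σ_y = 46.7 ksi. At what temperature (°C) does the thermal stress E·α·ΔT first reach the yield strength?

α = 6.28×10⁻⁶/°F × 9/5 = 11.3×10⁻⁶/K.
σ_y = 46.7 ksi = 322.0 MPa.
E·α·ΔT = 322.0 MPa ⇒ ΔT = 322.0 / (204.0×10³ × 11.3×10⁻⁶) = 139.6 K.
T = 23.3 + 139.6 = 162.9 °C.

163 °C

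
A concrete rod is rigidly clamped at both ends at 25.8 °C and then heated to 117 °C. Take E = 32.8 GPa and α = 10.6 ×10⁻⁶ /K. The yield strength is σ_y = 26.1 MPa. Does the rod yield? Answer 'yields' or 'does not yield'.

yields

ΔT = 91.20 K. Constrained thermal stress σ = E·α·ΔT = 32.80×10³ MPa × 10.6×10⁻⁶ × 91.20 = 31.7 MPa (compressive).
Compare to σ_y = 26.1 MPa: σ ≥ σ_y, so it yields.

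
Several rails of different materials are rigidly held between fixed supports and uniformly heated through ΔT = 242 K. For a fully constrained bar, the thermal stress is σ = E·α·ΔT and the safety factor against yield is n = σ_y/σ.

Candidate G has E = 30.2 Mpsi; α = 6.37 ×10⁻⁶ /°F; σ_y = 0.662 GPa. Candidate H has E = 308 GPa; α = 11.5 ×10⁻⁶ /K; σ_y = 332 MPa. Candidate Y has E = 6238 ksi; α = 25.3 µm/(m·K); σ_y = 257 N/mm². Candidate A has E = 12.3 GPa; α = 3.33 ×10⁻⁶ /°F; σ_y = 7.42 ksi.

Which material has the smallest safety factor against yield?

candidate H

Converting E to GPa, α to ×10⁻⁶/K, σ_y to MPa, then σ and n for each:
  candidate G: E = 208.2, α = 11.5, σ_y = 662.0 → σ = 578 MPa, n = 1.15
  candidate H: E = 308.0, α = 11.5, σ_y = 332.0 → σ = 857 MPa, n = 0.387
  candidate Y: E = 43.01, α = 25.3, σ_y = 257.0 → σ = 263 MPa, n = 0.976
  candidate A: E = 12.30, α = 5.99, σ_y = 51.16 → σ = 17.8 MPa, n = 2.87
The minimum is candidate H at n = 0.387.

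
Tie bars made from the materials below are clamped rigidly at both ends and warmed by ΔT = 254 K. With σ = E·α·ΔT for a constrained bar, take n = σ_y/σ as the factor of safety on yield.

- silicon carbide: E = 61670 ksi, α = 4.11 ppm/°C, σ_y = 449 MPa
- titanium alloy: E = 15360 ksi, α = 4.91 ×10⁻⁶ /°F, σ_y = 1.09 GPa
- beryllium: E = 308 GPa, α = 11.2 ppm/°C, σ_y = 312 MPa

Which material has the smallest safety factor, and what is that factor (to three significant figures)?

Converting E to GPa, α to ×10⁻⁶/K, σ_y to MPa, then σ and n for each:
  silicon carbide: E = 425.2, α = 4.11, σ_y = 449.0 → σ = 444 MPa, n = 1.01
  titanium alloy: E = 105.9, α = 8.84, σ_y = 1090 → σ = 238 MPa, n = 4.58
  beryllium: E = 308.0, α = 11.2, σ_y = 312.0 → σ = 876 MPa, n = 0.356
The minimum is beryllium at n = 0.356.

beryllium, n = 0.356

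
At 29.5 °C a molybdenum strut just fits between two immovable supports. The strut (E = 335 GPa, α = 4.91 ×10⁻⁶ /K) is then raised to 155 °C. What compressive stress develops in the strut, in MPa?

206 MPa

ΔT = 125.5 K. Constrained thermal stress σ = E·α·ΔT = 335.0×10³ MPa × 4.91×10⁻⁶ × 125.5 = 206 MPa (compressive).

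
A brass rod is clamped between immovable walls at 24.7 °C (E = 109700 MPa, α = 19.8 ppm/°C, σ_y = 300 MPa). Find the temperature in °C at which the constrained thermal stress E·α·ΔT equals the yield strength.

163 °C

E = 109700 MPa = 109.7 GPa.
E·α·ΔT = 300.0 MPa ⇒ ΔT = 300.0 / (109.7×10³ × 19.8×10⁻⁶) = 138.1 K.
T = 24.7 + 138.1 = 162.8 °C.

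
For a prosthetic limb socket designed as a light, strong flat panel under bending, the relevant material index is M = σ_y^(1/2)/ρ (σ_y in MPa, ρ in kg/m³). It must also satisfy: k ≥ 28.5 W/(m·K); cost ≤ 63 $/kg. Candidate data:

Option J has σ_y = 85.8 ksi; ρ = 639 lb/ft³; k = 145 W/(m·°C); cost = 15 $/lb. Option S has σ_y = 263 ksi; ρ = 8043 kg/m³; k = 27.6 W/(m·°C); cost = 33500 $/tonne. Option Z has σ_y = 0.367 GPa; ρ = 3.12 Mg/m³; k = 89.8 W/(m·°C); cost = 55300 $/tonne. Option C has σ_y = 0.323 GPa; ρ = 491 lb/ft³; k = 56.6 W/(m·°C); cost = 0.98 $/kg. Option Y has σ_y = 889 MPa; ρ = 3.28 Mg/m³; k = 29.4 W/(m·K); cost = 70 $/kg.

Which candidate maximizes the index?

option Z

Screen on constraints: k ≥ 28.5 W/(m·K); cost ≤ 63 $/kg. Survivors: option J, option Z, option C.
In SI units:
  option J: σ_y = 591.6 MPa, ρ = 10240 kg/m³
  option Z: σ_y = 367.0 MPa, ρ = 3120 kg/m³
  option C: σ_y = 323.0 MPa, ρ = 7865 kg/m³
  option Z: M = 6.14×10⁻³
  option J: M = 2.38×10⁻³
  option C: M = 2.29×10⁻³
Highest index: option Z.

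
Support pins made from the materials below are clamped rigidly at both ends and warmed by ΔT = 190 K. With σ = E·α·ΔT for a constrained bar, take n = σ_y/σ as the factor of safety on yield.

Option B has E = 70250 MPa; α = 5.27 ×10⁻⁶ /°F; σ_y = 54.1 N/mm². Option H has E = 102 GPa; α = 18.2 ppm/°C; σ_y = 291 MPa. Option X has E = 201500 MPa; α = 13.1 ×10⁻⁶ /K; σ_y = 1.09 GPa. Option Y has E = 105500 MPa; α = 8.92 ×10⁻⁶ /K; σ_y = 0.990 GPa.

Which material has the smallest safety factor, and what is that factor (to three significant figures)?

option B, n = 0.427

With everything in SI (GPa, ×10⁻⁶/K, MPa):
  option B: E = 70.25, α = 9.49, σ_y = 54.10 → σ = 127 MPa, n = 0.427
  option H: E = 102.0, α = 18.2, σ_y = 291.0 → σ = 353 MPa, n = 0.825
  option X: E = 201.5, α = 13.1, σ_y = 1090 → σ = 502 MPa, n = 2.17
  option Y: E = 105.5, α = 8.92, σ_y = 990.0 → σ = 179 MPa, n = 5.54
The minimum is option B at n = 0.427.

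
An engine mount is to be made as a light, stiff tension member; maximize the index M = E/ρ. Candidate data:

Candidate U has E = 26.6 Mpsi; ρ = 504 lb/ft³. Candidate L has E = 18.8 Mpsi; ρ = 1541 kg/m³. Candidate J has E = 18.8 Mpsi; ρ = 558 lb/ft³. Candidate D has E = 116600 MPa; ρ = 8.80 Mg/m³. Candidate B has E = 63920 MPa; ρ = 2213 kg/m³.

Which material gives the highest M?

candidate L

Putting every candidate on a common basis:
  candidate U: E = 183.4 GPa, ρ = 8073 kg/m³
  candidate L: E = 129.6 GPa, ρ = 1541 kg/m³
  candidate J: E = 129.6 GPa, ρ = 8938 kg/m³
  candidate D: E = 116.6 GPa, ρ = 8800 kg/m³
  candidate B: E = 63.92 GPa, ρ = 2213 kg/m³
  candidate L: M = 84.1 MN·m/kg
  candidate B: M = 28.9 MN·m/kg
  candidate U: M = 22.7 MN·m/kg
  candidate J: M = 14.5 MN·m/kg
  candidate D: M = 13.2 MN·m/kg
The maximum is for candidate L.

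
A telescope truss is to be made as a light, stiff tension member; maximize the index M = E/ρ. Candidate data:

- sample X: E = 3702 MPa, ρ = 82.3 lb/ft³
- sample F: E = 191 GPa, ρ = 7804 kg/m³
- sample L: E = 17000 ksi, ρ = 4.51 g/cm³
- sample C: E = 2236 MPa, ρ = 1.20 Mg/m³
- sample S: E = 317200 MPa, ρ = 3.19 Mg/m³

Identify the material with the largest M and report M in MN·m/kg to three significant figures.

sample S, M = 99.4 MN·m/kg

After converting to SI:
  sample X: E = 3.702 GPa, ρ = 1318 kg/m³
  sample F: E = 191.0 GPa, ρ = 7804 kg/m³
  sample L: E = 117.2 GPa, ρ = 4510 kg/m³
  sample C: E = 2.236 GPa, ρ = 1200 kg/m³
  sample S: E = 317.2 GPa, ρ = 3190 kg/m³
  sample S: M = 99.4 MN·m/kg
  sample L: M = 26.0 MN·m/kg
  sample F: M = 24.5 MN·m/kg
  sample X: M = 2.81 MN·m/kg
  sample C: M = 1.86 MN·m/kg
Highest index: sample S.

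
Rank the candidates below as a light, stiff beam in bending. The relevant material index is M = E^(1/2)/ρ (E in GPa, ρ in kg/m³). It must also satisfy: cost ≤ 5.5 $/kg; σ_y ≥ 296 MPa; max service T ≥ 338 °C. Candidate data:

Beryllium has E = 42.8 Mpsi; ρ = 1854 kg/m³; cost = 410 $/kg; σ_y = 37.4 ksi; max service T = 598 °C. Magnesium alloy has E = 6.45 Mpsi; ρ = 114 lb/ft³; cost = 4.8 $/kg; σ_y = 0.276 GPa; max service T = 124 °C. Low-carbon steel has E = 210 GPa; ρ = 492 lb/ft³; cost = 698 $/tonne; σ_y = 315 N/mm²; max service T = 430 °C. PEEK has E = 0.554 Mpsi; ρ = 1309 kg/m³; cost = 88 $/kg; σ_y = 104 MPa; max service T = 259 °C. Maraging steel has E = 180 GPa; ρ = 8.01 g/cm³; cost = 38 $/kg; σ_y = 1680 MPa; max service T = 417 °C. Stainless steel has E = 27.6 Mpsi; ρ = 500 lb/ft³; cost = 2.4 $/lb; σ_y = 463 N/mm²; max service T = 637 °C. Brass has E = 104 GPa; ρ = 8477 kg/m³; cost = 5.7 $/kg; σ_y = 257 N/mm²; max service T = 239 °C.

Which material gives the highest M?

low-carbon steel

Screen on constraints: cost ≤ 5.5 $/kg; σ_y ≥ 296 MPa; max service T ≥ 338 °C. Survivors: low-carbon steel, stainless steel.
After converting to SI:
  low-carbon steel: E = 210.0 GPa, ρ = 7881 kg/m³
  stainless steel: E = 190.3 GPa, ρ = 8009 kg/m³
  low-carbon steel: M = 1.84×10⁻³
  stainless steel: M = 1.72×10⁻³
The maximum is for low-carbon steel.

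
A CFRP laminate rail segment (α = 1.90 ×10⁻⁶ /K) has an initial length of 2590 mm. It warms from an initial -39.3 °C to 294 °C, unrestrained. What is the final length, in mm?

2591.6 mm

ΔT = 294 − (-39.3) = 333.3 K.
ΔL = α·L₀·ΔT = 1.90×10⁻⁶ × 2590 mm × 333.3 K = 1.64 mm.
L = L₀ + ΔL = 2590 + 1.64 = 2591.6 mm.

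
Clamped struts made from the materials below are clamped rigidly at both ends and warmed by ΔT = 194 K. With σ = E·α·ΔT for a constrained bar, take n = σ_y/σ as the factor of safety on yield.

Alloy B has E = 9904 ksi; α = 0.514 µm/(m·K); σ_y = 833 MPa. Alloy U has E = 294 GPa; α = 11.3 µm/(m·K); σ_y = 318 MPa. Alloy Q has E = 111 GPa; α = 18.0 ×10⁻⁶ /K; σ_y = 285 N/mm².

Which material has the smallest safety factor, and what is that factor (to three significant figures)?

With everything in SI (GPa, ×10⁻⁶/K, MPa):
  alloy B: E = 68.29, α = 0.514, σ_y = 833.0 → σ = 6.81 MPa, n = 122
  alloy U: E = 294.0, α = 11.3, σ_y = 318.0 → σ = 645 MPa, n = 0.493
  alloy Q: E = 111.0, α = 18.0, σ_y = 285.0 → σ = 388 MPa, n = 0.735
Alloy U has the lowest safety factor, n = 0.493.

alloy U, n = 0.493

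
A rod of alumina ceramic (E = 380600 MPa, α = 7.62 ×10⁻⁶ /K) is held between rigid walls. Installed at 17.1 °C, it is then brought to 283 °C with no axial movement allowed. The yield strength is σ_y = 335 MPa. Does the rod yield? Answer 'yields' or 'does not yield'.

yields

E = 380600 MPa = 380.6 GPa.
ΔT = 265.9 K. Constrained thermal stress σ = E·α·ΔT = 380.6×10³ MPa × 7.62×10⁻⁶ × 265.9 = 771 MPa (compressive).
Compare to σ_y = 335 MPa: σ ≥ σ_y, so it yields.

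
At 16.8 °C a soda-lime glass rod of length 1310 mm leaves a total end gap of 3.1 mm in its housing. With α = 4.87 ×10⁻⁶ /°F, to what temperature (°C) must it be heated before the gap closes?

287 °C

α = 4.87×10⁻⁶/°F × 9/5 = 8.77×10⁻⁶/K.
α·L₀·ΔT = 3.1 mm ⇒ ΔT = 3.1 / (8.77×10⁻⁶ × 1310.0) = 270.0 K.
T = 16.8 + 270.0 = 286.8 °C.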